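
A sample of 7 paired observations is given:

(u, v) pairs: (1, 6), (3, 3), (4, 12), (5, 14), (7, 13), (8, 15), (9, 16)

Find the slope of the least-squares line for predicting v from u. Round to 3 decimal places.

1.425

n = 7, Σx = 37, Σy = 79, Σxy = 488, Σx² = 245
Sxx = Σx² − (Σx)²/n = 245 − 195.571429 = 49.428571
Sxy = Σxy − (Σx)(Σy)/n = 488 − 417.571429 = 70.428571
b = Sxy/Sxx = 70.428571/49.428571 = 1.424855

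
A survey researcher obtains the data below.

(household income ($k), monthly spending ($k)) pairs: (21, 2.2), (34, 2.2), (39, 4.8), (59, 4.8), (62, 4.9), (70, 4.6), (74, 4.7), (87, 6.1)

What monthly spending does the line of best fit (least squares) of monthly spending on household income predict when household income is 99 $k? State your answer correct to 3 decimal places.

6.540

n = 8, Σx = 446, Σy = 34.3, Σxy = 2095.7, Σx² = 28388
Sxx = Σx² − (Σx)²/n = 28388 − 24864.5 = 3523.5
Sxy = Σxy − (Σx)(Σy)/n = 2095.7 − 1912.225 = 183.475
b = Sxy/Sxx = 183.475/3523.5 = 0.052072
a = ȳ − b·x̄ = 4.2875 − 0.052072·55.75 = 1.384497
ŷ(99) = a + b·99 = 1.384497 + 0.052072·99 = 6.539606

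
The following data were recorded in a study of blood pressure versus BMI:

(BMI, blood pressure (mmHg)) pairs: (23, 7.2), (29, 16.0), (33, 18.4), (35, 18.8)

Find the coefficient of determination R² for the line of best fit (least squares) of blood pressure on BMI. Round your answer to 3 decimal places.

n = 4, Σx = 120, Σy = 60.4, Σxy = 1894.8, Σx² = 3684, Σy² = 999.84
Sxx = Σx² − (Σx)²/n = 3684 − 3600 = 84
Sxy = Σxy − (Σx)(Σy)/n = 1894.8 − 1812 = 82.8
Syy = Σy² − (Σy)²/n = 999.84 − 912.04 = 87.8
R² = Sxy²/(Sxx·Syy) = (82.8)²/(84·87.8) = 0.929580

0.930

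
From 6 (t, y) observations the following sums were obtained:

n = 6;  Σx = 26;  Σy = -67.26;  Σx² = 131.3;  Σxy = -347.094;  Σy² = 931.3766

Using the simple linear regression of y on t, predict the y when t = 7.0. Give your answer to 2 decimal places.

Sxx = Σx² − (Σx)²/n = 131.3 − 112.666667 = 18.633333
Sxy = Σxy − (Σx)(Σy)/n = -347.094 − (-291.46) = -55.634
b = Sxy/Sxx = -55.634/18.633333 = -2.985725
a = ȳ − b·x̄ = -11.21 − (-2.985725)·4.333333 = 1.728140
ŷ(7.0) = a + b·7.0 = 1.728140 + (-2.985725)·7 = -19.171932

-19.17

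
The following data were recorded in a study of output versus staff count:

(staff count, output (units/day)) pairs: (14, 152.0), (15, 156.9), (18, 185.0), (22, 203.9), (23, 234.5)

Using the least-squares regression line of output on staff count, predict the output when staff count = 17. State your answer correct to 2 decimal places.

174.94

n = 5, Σx = 92, Σy = 932.3, Σxy = 17690.8, Σx² = 1758
Sxx = Σx² − (Σx)²/n = 1758 − 1692.8 = 65.2
Sxy = Σxy − (Σx)(Σy)/n = 17690.8 − 17154.32 = 536.48
b = Sxy/Sxx = 536.48/65.2 = 8.228221
a = ȳ − b·x̄ = 186.46 − 8.228221·18.4 = 35.060736
ŷ(17) = a + b·17 = 35.060736 + 8.228221·17 = 174.940491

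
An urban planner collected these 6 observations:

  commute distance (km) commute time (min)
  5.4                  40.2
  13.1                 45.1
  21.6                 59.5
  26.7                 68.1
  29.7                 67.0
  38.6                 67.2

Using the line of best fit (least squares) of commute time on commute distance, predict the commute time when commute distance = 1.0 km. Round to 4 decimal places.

37.2610

n = 6, Σx = 135.1, Σy = 347.1, Σxy = 8495.18, Σx² = 3752.27
Sxx = Σx² − (Σx)²/n = 3752.27 − 3042.001667 = 710.268333
Sxy = Σxy − (Σx)(Σy)/n = 8495.18 − 7815.535 = 679.645
b = Sxy/Sxx = 679.645/710.268333 = 0.956885
a = ȳ − b·x̄ = 57.85 − 0.956885·22.516667 = 36.304143
ŷ(1.0) = a + b·1.0 = 36.304143 + 0.956885·1 = 37.261028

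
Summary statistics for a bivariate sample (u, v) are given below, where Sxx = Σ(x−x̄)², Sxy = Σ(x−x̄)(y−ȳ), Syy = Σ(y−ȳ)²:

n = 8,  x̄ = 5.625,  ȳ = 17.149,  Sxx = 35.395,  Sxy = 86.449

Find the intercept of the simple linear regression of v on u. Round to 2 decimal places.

3.41

b = Sxy/Sxx = 86.449/35.395 = 2.442407
a = ȳ − b·x̄ = 17.149 − 2.442407·5.625 = 3.410460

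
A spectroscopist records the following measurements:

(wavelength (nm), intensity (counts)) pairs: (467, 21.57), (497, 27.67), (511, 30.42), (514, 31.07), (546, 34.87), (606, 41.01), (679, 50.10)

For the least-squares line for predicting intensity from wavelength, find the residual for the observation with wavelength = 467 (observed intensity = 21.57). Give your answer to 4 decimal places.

-2.2834

n = 7, Σx = 3820, Σy = 236.71, Σxy = 133248.76, Σx² = 2116808
Sxx = Σx² − (Σx)²/n = 2116808 − 2084628.571429 = 32179.428571
Sxy = Σxy − (Σx)(Σy)/n = 133248.76 − 129176.028571 = 4072.731429
b = Sxy/Sxx = 4072.731429/32179.428571 = 0.126563
a = ȳ − b·x̄ = 33.815714 − 0.126563·545.714286 = -35.251632
ŷ(467) = -35.251632 + 0.126563·467 = 23.853382
residual = y − ŷ = 21.57 − 23.853382 = -2.283382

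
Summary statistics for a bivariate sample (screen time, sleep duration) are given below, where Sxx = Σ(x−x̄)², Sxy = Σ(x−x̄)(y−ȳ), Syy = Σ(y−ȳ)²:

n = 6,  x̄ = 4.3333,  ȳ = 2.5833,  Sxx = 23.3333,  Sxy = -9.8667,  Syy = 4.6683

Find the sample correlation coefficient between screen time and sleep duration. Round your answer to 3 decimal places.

r = Sxy/√(Sxx·Syy) = -9.8667/√(108.926844) = -9.8667/10.436802 = -0.945376

-0.945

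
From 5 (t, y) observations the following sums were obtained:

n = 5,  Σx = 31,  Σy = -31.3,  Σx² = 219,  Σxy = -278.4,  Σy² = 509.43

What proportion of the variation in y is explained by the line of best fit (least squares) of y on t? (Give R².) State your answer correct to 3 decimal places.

0.847

Sxx = Σx² − (Σx)²/n = 219 − 192.2 = 26.8
Sxy = Σxy − (Σx)(Σy)/n = -278.4 − (-194.06) = -84.34
Syy = Σy² − (Σy)²/n = 509.43 − 195.938 = 313.492
R² = Sxy²/(Sxx·Syy) = (-84.34)²/(26.8·313.492) = 0.846654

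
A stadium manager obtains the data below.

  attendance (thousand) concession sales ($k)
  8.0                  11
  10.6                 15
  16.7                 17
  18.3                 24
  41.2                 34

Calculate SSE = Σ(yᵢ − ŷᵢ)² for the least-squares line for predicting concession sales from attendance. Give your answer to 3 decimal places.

25.598

n = 5, Σx = 94.8, Σy = 101, Σxy = 2370.9, Σx² = 2487.58, Σy² = 2367
Sxx = Σx² − (Σx)²/n = 2487.58 − 1797.408 = 690.172
Sxy = Σxy − (Σx)(Σy)/n = 2370.9 − 1914.96 = 455.94
Syy = Σy² − (Σy)²/n = 2367 − 2040.2 = 326.8
b = Sxy/Sxx = 455.94/690.172 = 0.660618
SSE = Syy − b·Sxy = 326.8 − 0.660618·455.94 = 25.597860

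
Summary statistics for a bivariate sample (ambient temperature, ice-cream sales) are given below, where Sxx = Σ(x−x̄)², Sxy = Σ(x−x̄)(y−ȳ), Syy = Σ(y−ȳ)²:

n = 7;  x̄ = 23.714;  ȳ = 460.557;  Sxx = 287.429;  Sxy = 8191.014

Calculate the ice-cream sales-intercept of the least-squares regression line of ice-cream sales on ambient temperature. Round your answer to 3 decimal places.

-215.233

b = Sxy/Sxx = 8191.014/287.429 = 28.497521
a = ȳ − b·x̄ = 460.557 − 28.497521·23.714 = -215.233216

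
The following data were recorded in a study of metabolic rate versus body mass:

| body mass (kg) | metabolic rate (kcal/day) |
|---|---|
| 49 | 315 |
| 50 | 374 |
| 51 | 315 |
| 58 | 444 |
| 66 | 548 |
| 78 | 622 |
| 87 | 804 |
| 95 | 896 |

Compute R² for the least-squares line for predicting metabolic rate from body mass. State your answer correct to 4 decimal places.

0.9810

n = 8, Σx = 534, Σy = 4318, Σxy = 315704, Σx² = 37900, Σy² = 2671882
Sxx = Σx² − (Σx)²/n = 37900 − 35644.5 = 2255.5
Sxy = Σxy − (Σx)(Σy)/n = 315704 − 288226.5 = 27477.5
Syy = Σy² − (Σy)²/n = 2671882 − 2330640.5 = 341241.5
R² = Sxy²/(Sxx·Syy) = (27477.5)²/(2255.5·341241.5) = 0.980957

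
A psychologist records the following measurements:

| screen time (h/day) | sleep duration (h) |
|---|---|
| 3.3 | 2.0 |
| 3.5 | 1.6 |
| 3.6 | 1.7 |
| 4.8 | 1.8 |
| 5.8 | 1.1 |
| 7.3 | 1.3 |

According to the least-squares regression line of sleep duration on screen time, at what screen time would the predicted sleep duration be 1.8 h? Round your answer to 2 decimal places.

3.34

n = 6, Σx = 28.3, Σy = 9.5, Σxy = 42.83, Σx² = 146.07
Sxx = Σx² − (Σx)²/n = 146.07 − 133.481667 = 12.588333
Sxy = Σxy − (Σx)(Σy)/n = 42.83 − 44.808333 = -1.978333
b = Sxy/Sxx = -1.978333/12.588333 = -0.157156
a = ȳ − b·x̄ = 1.583333 − (-0.157156)·4.716667 = 2.324586
Set a + b·x = 1.8: x = (1.8 − 2.324586) / (-0.157156) = 3.337995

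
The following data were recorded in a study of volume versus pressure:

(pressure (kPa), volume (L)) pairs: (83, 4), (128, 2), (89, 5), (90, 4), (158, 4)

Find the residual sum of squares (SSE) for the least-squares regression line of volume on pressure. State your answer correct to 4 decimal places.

4.0150

n = 5, Σx = 548, Σy = 19, Σxy = 2025, Σx² = 64258, Σy² = 77
Sxx = Σx² − (Σx)²/n = 64258 − 60060.8 = 4197.2
Sxy = Σxy − (Σx)(Σy)/n = 2025 − 2082.4 = -57.4
Syy = Σy² − (Σy)²/n = 77 − 72.2 = 4.8
b = Sxy/Sxx = -57.4/4197.2 = -0.013676
SSE = Syy − b·Sxy = 4.8 − (-0.013676)·(-57.4) = 4.015010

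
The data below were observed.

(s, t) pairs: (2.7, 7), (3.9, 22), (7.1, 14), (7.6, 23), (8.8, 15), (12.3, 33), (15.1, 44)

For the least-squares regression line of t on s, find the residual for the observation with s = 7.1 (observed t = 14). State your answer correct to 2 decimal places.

-5.83

n = 7, Σx = 57.5, Σy = 158, Σxy = 1581.2, Σx² = 587.41
Sxx = Σx² − (Σx)²/n = 587.41 − 472.321429 = 115.088571
Sxy = Σxy − (Σx)(Σy)/n = 1581.2 − 1297.857143 = 283.342857
b = Sxy/Sxx = 283.342857/115.088571 = 2.461955
a = ȳ − b·x̄ = 22.571429 − 2.461955·8.214286 = 2.348229
ŷ(7.1) = 2.348229 + 2.461955·7.1 = 19.828108
residual = y − ŷ = 14 − 19.828108 = -5.828108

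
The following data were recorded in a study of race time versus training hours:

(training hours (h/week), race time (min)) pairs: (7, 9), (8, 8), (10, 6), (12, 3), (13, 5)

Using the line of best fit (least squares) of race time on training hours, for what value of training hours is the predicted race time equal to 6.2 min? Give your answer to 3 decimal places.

10.000

n = 5, Σx = 50, Σy = 31, Σxy = 288, Σx² = 526
Sxx = Σx² − (Σx)²/n = 526 − 500 = 26
Sxy = Σxy − (Σx)(Σy)/n = 288 − 310 = -22
b = Sxy/Sxx = -22/26 = -0.846154
a = ȳ − b·x̄ = 6.2 − (-0.846154)·10 = 14.661538
Set a + b·x = 6.2: x = (6.2 − 14.661538) / (-0.846154) = 10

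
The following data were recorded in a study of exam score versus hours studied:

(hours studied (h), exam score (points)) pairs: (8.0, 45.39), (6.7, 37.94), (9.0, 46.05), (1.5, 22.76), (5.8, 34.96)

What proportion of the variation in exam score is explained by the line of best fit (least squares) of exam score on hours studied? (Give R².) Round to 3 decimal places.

n = 5, Σx = 31, Σy = 187.1, Σxy = 1268.676, Σx² = 225.78, Σy² = 7360.5174
Sxx = Σx² − (Σx)²/n = 225.78 − 192.2 = 33.58
Sxy = Σxy − (Σx)(Σy)/n = 1268.676 − 1160.02 = 108.656
Syy = Σy² − (Σy)²/n = 7360.5174 − 7001.282 = 359.2354
R² = Sxy²/(Sxx·Syy) = (108.656)²/(33.58·359.2354) = 0.978696

0.979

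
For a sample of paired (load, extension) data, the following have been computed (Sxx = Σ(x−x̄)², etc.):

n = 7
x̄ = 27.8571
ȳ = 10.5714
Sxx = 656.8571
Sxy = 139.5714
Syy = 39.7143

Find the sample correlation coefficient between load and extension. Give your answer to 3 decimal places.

0.864

r = Sxy/√(Sxx·Syy) = 139.5714/√(26086.619927) = 139.5714/161.513529 = 0.864147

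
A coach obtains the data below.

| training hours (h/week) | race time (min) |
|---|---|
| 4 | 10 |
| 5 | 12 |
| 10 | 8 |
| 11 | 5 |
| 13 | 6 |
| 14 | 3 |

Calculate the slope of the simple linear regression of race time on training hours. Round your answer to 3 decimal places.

-0.737

n = 6, Σx = 57, Σy = 44, Σxy = 355, Σx² = 627
Sxx = Σx² − (Σx)²/n = 627 − 541.5 = 85.5
Sxy = Σxy − (Σx)(Σy)/n = 355 − 418 = -63
b = Sxy/Sxx = -63/85.5 = -0.736842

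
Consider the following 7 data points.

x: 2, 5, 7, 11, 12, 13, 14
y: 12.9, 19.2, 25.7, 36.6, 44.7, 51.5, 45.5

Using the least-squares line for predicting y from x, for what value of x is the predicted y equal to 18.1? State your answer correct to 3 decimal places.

4.201

n = 7, Σx = 64, Σy = 236.1, Σxy = 2547.2, Σx² = 708
Sxx = Σx² − (Σx)²/n = 708 − 585.142857 = 122.857143
Sxy = Σxy − (Σx)(Σy)/n = 2547.2 − 2158.628571 = 388.571429
b = Sxy/Sxx = 388.571429/122.857143 = 3.162791
a = ȳ − b·x̄ = 33.728571 − 3.162791·9.142857 = 4.811628
Set a + b·x = 18.1: x = (18.1 − 4.811628) / 3.162791 = 4.201471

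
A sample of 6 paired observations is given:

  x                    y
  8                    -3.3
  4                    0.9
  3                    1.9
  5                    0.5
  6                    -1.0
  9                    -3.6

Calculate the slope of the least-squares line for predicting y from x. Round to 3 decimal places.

n = 6, Σx = 35, Σy = -4.6, Σxy = -53, Σx² = 231
Sxx = Σx² − (Σx)²/n = 231 − 204.166667 = 26.833333
Sxy = Σxy − (Σx)(Σy)/n = -53 − (-26.833333) = -26.166667
b = Sxy/Sxx = -26.166667/26.833333 = -0.975155

-0.975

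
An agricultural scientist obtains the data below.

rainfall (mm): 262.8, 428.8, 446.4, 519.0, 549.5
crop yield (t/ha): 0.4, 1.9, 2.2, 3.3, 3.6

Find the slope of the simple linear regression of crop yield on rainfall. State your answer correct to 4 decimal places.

n = 5, Σx = 2206.5, Σy = 11.4, Σxy = 5592.82, Σx² = 1023517.49
Sxx = Σx² − (Σx)²/n = 1023517.49 − 973728.45 = 49789.04
Sxy = Σxy − (Σx)(Σy)/n = 5592.82 − 5030.82 = 562
b = Sxy/Sxx = 562/49789.04 = 0.011288

0.0113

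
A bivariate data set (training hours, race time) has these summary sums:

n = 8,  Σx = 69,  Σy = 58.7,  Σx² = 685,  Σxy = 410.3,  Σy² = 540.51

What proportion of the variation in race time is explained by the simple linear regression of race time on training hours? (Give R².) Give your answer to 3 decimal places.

Sxx = Σx² − (Σx)²/n = 685 − 595.125 = 89.875
Sxy = Σxy − (Σx)(Σy)/n = 410.3 − 506.2875 = -95.9875
Syy = Σy² − (Σy)²/n = 540.51 − 430.71125 = 109.79875
R² = Sxy²/(Sxx·Syy) = (-95.9875)²/(89.875·109.79875) = 0.933669

0.934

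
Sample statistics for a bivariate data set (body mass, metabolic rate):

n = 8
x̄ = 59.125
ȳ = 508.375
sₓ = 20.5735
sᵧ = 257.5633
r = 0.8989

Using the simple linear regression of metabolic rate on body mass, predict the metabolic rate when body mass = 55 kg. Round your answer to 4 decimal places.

b = r · sᵧ/sₓ = 0.8989 · 257.5633/20.5735 = 11.253489
a = ȳ − b·x̄ = 508.375 − 11.253489·59.125 = -156.987521
ŷ(55) = a + b·55 = -156.987521 + 11.253489·55 = 461.954359

461.9544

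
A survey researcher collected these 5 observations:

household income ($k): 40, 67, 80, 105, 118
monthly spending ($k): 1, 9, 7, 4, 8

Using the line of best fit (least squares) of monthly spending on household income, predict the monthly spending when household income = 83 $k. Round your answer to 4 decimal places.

5.8495

n = 5, Σx = 410, Σy = 29, Σxy = 2567, Σx² = 37438
Sxx = Σx² − (Σx)²/n = 37438 − 33620 = 3818
Sxy = Σxy − (Σx)(Σy)/n = 2567 − 2378 = 189
b = Sxy/Sxx = 189/3818 = 0.049502
a = ȳ − b·x̄ = 5.8 − 0.049502·82 = 1.740807
ŷ(83) = a + b·83 = 1.740807 + 0.049502·83 = 5.849502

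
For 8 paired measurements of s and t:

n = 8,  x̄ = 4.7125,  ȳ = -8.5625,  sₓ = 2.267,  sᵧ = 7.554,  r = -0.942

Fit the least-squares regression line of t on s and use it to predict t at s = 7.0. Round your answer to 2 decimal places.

b = r · sᵧ/sₓ = -0.942 · 7.554/2.267 = -3.138892
a = ȳ − b·x̄ = -8.5625 − (-3.138892)·4.7125 = 6.229528
ŷ(7.0) = a + b·7.0 = 6.229528 + (-3.138892)·7 = -15.742715

-15.74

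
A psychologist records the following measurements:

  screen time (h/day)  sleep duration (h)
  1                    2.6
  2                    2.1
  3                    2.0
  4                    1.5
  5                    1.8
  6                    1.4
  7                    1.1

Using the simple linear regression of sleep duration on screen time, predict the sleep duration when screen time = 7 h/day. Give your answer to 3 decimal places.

1.132

n = 7, Σx = 28, Σy = 12.5, Σxy = 43.9, Σx² = 140
Sxx = Σx² − (Σx)²/n = 140 − 112 = 28
Sxy = Σxy − (Σx)(Σy)/n = 43.9 − 50 = -6.1
b = Sxy/Sxx = -6.1/28 = -0.217857
a = ȳ − b·x̄ = 1.785714 − (-0.217857)·4 = 2.657143
ŷ(7) = a + b·7 = 2.657143 + (-0.217857)·7 = 1.132143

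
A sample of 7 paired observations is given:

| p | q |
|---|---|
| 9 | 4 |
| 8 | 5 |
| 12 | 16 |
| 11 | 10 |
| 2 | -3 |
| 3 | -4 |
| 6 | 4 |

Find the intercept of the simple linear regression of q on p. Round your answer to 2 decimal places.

n = 7, Σx = 51, Σy = 32, Σxy = 384, Σx² = 459
Sxx = Σx² − (Σx)²/n = 459 − 371.571429 = 87.428571
Sxy = Σxy − (Σx)(Σy)/n = 384 − 233.142857 = 150.857143
b = Sxy/Sxx = 150.857143/87.428571 = 1.725490
a = ȳ − b·x̄ = 4.571429 − 1.725490·7.285714 = -8

-8.00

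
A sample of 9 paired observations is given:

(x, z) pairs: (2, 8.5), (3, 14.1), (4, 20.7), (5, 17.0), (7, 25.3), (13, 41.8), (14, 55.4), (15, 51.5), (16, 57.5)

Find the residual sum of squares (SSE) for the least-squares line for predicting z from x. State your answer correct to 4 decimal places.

n = 9, Σx = 79, Σy = 291.8, Σxy = 3415.7, Σx² = 949, Σy² = 12403.54
Sxx = Σx² − (Σx)²/n = 949 − 693.444444 = 255.555556
Sxy = Σxy − (Σx)(Σy)/n = 3415.7 − 2561.355556 = 854.344444
Syy = Σy² − (Σy)²/n = 12403.54 − 9460.804444 = 2942.735556
b = Sxy/Sxx = 854.344444/255.555556 = 3.343087
SSE = Syy − b·Sxy = 2942.735556 − 3.343087·854.344444 = 86.587787

86.5878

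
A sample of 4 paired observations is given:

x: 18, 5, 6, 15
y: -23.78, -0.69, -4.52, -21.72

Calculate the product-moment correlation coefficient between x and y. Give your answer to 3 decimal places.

-0.991

n = 4, Σx = 44, Σy = -50.71, Σxy = -784.41, Σx² = 610, Σy² = 1058.1533
Sxx = Σx² − (Σx)²/n = 610 − 484 = 126
Sxy = Σxy − (Σx)(Σy)/n = -784.41 − (-557.81) = -226.6
Syy = Σy² − (Σy)²/n = 1058.1533 − 642.876025 = 415.277275
r = Sxy/√(Sxx·Syy) = -226.6/√(52324.93665) = -226.6/228.746446 = -0.990616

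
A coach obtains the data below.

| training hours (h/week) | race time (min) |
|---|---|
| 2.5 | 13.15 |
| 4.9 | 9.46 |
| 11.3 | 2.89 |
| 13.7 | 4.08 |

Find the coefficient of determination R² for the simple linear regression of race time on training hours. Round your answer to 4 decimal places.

0.9027

n = 4, Σx = 32.4, Σy = 29.58, Σxy = 167.782, Σx² = 345.64, Σy² = 287.4126
Sxx = Σx² − (Σx)²/n = 345.64 − 262.44 = 83.2
Sxy = Σxy − (Σx)(Σy)/n = 167.782 − 239.598 = -71.816
Syy = Σy² − (Σy)²/n = 287.4126 − 218.7441 = 68.6685
R² = Sxy²/(Sxx·Syy) = (-71.816)²/(83.2·68.6685) = 0.902738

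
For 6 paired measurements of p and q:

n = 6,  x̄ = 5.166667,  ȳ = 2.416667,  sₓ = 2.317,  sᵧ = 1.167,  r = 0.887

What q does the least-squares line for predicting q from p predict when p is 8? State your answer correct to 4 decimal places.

3.6825

b = r · sᵧ/sₓ = 0.887 · 1.167/2.317 = 0.446754
a = ȳ − b·x̄ = 2.416667 − 0.446754·5.166667 = 0.108438
ŷ(8) = a + b·8 = 0.108438 + 0.446754·8 = 3.682470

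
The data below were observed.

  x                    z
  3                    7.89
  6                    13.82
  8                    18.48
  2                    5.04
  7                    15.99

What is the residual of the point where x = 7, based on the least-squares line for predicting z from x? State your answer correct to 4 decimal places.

-0.1560

n = 5, Σx = 26, Σy = 61.22, Σxy = 376.44, Σx² = 162
Sxx = Σx² − (Σx)²/n = 162 − 135.2 = 26.8
Sxy = Σxy − (Σx)(Σy)/n = 376.44 − 318.344 = 58.096
b = Sxy/Sxx = 58.096/26.8 = 2.167761
a = ȳ − b·x̄ = 12.244 − 2.167761·5.2 = 0.971642
ŷ(7) = 0.971642 + 2.167761·7 = 16.145970
residual = y − ŷ = 15.99 − 16.145970 = -0.155970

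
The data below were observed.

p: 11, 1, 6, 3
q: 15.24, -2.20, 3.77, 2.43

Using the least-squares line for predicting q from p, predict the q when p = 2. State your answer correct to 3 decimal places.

-0.593

n = 4, Σx = 21, Σy = 19.24, Σxy = 195.35, Σx² = 167
Sxx = Σx² − (Σx)²/n = 167 − 110.25 = 56.75
Sxy = Σxy − (Σx)(Σy)/n = 195.35 − 101.01 = 94.34
b = Sxy/Sxx = 94.34/56.75 = 1.662379
a = ȳ − b·x̄ = 4.81 − 1.662379·5.25 = -3.917489
ŷ(2) = a + b·2 = -3.917489 + 1.662379·2 = -0.592731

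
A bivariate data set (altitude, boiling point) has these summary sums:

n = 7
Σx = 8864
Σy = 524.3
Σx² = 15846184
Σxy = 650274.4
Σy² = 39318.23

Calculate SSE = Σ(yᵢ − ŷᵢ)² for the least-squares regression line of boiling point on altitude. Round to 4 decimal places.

Sxx = Σx² − (Σx)²/n = 15846184 − 11224356.571429 = 4621827.428571
Sxy = Σxy − (Σx)(Σy)/n = 650274.4 − 663913.6 = -13639.2
Syy = Σy² − (Σy)²/n = 39318.23 − 39270.07 = 48.16
b = Sxy/Sxx = -13639.2/4621827.428571 = -0.002951
SSE = Syy − b·Sxy = 48.16 − (-0.002951)·(-13639.2) = 7.910168

7.9102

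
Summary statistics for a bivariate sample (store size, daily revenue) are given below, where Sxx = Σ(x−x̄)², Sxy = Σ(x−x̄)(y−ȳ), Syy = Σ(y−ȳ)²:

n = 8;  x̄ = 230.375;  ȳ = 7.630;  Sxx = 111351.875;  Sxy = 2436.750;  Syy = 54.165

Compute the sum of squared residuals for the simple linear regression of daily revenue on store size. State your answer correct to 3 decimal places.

0.841

b = Sxy/Sxx = 2436.75/111351.875 = 0.021883
SSE = Syy − b·Sxy = 54.165 − 0.021883·2436.75 = 0.840792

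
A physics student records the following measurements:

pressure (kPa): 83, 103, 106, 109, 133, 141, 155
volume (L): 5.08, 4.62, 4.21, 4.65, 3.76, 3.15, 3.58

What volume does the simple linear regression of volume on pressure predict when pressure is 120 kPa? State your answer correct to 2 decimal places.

4.11

n = 7, Σx = 830, Σy = 29.05, Σxy = 3349.74, Σx² = 102210
Sxx = Σx² − (Σx)²/n = 102210 − 98414.285714 = 3795.714286
Sxy = Σxy − (Σx)(Σy)/n = 3349.74 − 3444.5 = -94.76
b = Sxy/Sxx = -94.76/3795.714286 = -0.024965
a = ȳ − b·x̄ = 4.15 − (-0.024965)·118.571429 = 7.110135
ŷ(120) = a + b·120 = 7.110135 + (-0.024965)·120 = 4.114336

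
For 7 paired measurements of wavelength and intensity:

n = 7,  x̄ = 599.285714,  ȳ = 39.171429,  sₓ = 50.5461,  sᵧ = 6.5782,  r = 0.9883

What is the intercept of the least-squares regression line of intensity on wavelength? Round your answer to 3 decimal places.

-37.909

b = r · sᵧ/sₓ = 0.9883 · 6.5782/50.5461 = 0.128620
a = ȳ − b·x̄ = 39.171429 − 0.128620·599.285714 = -37.908648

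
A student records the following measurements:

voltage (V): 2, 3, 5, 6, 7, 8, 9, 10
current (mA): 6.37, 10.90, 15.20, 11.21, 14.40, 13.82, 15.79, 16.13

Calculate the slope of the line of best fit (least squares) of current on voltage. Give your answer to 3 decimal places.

n = 8, Σx = 50, Σy = 103.82, Σxy = 703.47, Σx² = 368
Sxx = Σx² − (Σx)²/n = 368 − 312.5 = 55.5
Sxy = Σxy − (Σx)(Σy)/n = 703.47 − 648.875 = 54.595
b = Sxy/Sxx = 54.595/55.5 = 0.983694

0.984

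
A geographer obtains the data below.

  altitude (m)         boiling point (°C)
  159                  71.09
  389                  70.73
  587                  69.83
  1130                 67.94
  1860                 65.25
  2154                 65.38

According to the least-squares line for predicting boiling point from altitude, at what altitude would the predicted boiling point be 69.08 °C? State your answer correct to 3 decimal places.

822.042

n = 6, Σx = 6279, Σy = 410.22, Σxy = 418773.21, Σx² = 9897387
Sxx = Σx² − (Σx)²/n = 9897387 − 6570973.5 = 3326413.5
Sxy = Σxy − (Σx)(Σy)/n = 418773.21 − 429295.23 = -10522.02
b = Sxy/Sxx = -10522.02/3326413.5 = -0.003163
a = ȳ − b·x̄ = 68.37 − (-0.003163)·1046.5 = 71.680260
Set a + b·x = 69.08: x = (69.08 − 71.680260) / (-0.003163) = 822.041808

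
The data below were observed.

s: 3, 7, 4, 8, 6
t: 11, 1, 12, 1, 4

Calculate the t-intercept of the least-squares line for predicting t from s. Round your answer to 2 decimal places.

n = 5, Σx = 28, Σy = 29, Σxy = 120, Σx² = 174
Sxx = Σx² − (Σx)²/n = 174 − 156.8 = 17.2
Sxy = Σxy − (Σx)(Σy)/n = 120 − 162.4 = -42.4
b = Sxy/Sxx = -42.4/17.2 = -2.465116
a = ȳ − b·x̄ = 5.8 − (-2.465116)·5.6 = 19.604651

19.60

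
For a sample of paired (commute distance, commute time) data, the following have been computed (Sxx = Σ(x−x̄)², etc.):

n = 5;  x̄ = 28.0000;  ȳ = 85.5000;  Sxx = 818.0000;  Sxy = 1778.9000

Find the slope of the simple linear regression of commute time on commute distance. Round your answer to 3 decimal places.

b = Sxy/Sxx = 1778.9/818 = 2.174694

2.175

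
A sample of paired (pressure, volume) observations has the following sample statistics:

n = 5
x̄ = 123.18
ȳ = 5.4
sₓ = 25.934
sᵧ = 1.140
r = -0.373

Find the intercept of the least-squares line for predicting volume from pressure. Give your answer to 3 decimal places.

b = r · sᵧ/sₓ = -0.373 · 1.14/25.934 = -0.016396
a = ȳ − b·x̄ = 5.4 − (-0.016396)·123.18 = 7.419688

7.420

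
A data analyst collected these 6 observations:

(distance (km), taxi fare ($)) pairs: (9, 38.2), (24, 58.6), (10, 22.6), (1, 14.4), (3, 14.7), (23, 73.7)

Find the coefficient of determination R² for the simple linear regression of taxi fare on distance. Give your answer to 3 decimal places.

0.891

n = 6, Σx = 70, Σy = 222.2, Σxy = 3729.8, Σx² = 1296, Σy² = 11259.1
Sxx = Σx² − (Σx)²/n = 1296 − 816.666667 = 479.333333
Sxy = Σxy − (Σx)(Σy)/n = 3729.8 − 2592.333333 = 1137.466667
Syy = Σy² − (Σy)²/n = 11259.1 − 8228.806667 = 3030.293333
R² = Sxy²/(Sxx·Syy) = (1137.466667)²/(479.333333·3030.293333) = 0.890748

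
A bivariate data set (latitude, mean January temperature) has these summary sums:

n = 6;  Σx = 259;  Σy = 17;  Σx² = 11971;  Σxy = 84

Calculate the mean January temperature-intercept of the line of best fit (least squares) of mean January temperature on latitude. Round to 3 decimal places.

38.304

Sxx = Σx² − (Σx)²/n = 11971 − 11180.166667 = 790.833333
Sxy = Σxy − (Σx)(Σy)/n = 84 − 733.833333 = -649.833333
b = Sxy/Sxx = -649.833333/790.833333 = -0.821707
a = ȳ − b·x̄ = 2.833333 − (-0.821707)·43.166667 = 38.303688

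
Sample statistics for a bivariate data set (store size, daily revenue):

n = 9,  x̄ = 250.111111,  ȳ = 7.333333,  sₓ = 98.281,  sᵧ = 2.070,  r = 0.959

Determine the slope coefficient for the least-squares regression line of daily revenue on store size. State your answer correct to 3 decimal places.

b = r · sᵧ/sₓ = 0.959 · 2.07/98.281 = 0.020199

0.020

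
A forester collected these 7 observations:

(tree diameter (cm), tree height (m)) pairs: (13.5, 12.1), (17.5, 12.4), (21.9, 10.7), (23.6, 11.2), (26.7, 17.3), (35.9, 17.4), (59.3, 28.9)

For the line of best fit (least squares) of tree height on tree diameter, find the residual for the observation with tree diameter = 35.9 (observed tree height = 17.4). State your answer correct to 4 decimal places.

n = 7, Σx = 198.4, Σy = 110, Σxy = 3679.34, Σx² = 7043.26
Sxx = Σx² − (Σx)²/n = 7043.26 − 5623.222857 = 1420.037143
Sxy = Σxy − (Σx)(Σy)/n = 3679.34 − 3117.714286 = 561.625714
b = Sxy/Sxx = 561.625714/1420.037143 = 0.395501
a = ȳ − b·x̄ = 15.714286 − 0.395501·28.342857 = 4.504665
ŷ(35.9) = 4.504665 + 0.395501·35.9 = 18.703141
residual = y − ŷ = 17.4 − 18.703141 = -1.303141

-1.3031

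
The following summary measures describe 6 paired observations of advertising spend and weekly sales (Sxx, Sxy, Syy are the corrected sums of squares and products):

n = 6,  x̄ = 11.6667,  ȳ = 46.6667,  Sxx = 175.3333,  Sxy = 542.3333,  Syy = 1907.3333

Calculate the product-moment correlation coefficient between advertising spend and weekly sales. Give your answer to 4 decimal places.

r = Sxy/√(Sxx·Syy) = 542.3333/√(334419.041689) = 542.3333/578.289756 = 0.937823

0.9378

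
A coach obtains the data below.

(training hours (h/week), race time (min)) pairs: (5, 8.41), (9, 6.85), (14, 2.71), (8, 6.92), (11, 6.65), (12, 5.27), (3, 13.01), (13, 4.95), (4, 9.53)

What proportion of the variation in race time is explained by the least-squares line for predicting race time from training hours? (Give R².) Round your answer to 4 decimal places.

0.8694

n = 9, Σx = 79, Σy = 64.3, Σxy = 474.89, Σx² = 825, Σy² = 529.46
Sxx = Σx² − (Σx)²/n = 825 − 693.444444 = 131.555556
Sxy = Σxy − (Σx)(Σy)/n = 474.89 − 564.411111 = -89.521111
Syy = Σy² − (Σy)²/n = 529.46 − 459.387778 = 70.072222
R² = Sxy²/(Sxx·Syy) = (-89.521111)²/(131.555556·70.072222) = 0.869352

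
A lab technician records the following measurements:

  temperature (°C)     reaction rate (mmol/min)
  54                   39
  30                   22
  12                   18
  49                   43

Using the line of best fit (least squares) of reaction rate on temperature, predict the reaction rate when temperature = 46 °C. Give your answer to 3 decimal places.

36.382

n = 4, Σx = 145, Σy = 122, Σxy = 5089, Σx² = 6361
Sxx = Σx² − (Σx)²/n = 6361 − 5256.25 = 1104.75
Sxy = Σxy − (Σx)(Σy)/n = 5089 − 4422.5 = 666.5
b = Sxy/Sxx = 666.5/1104.75 = 0.603304
a = ȳ − b·x̄ = 30.5 − 0.603304·36.25 = 8.630233
ŷ(46) = a + b·46 = 8.630233 + 0.603304·46 = 36.382213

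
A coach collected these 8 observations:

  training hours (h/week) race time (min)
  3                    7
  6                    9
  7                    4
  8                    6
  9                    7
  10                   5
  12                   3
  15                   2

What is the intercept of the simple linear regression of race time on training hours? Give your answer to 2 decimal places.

n = 8, Σx = 70, Σy = 43, Σxy = 330, Σx² = 708
Sxx = Σx² − (Σx)²/n = 708 − 612.5 = 95.5
Sxy = Σxy − (Σx)(Σy)/n = 330 − 376.25 = -46.25
b = Sxy/Sxx = -46.25/95.5 = -0.484293
a = ȳ − b·x̄ = 5.375 − (-0.484293)·8.75 = 9.612565

9.61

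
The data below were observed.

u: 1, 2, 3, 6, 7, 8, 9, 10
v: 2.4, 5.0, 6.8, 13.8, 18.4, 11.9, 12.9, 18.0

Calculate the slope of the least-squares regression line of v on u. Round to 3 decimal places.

n = 8, Σx = 46, Σy = 89.2, Σxy = 635.7, Σx² = 344
Sxx = Σx² − (Σx)²/n = 344 − 264.5 = 79.5
Sxy = Σxy − (Σx)(Σy)/n = 635.7 − 512.9 = 122.8
b = Sxy/Sxx = 122.8/79.5 = 1.544654

1.545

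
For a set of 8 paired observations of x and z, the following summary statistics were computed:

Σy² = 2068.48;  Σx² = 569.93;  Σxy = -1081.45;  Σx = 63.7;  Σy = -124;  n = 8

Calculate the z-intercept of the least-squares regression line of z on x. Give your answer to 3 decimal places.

Sxx = Σx² − (Σx)²/n = 569.93 − 507.21125 = 62.71875
Sxy = Σxy − (Σx)(Σy)/n = -1081.45 − (-987.35) = -94.1
b = Sxy/Sxx = -94.1/62.71875 = -1.500349
a = ȳ − b·x̄ = -15.5 − (-1.500349)·7.9625 = -3.553473

-3.553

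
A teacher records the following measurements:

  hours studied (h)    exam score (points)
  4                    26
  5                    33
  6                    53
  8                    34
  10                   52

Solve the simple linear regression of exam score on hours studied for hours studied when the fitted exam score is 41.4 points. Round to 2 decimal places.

7.18

n = 5, Σx = 33, Σy = 198, Σxy = 1379, Σx² = 241
Sxx = Σx² − (Σx)²/n = 241 − 217.8 = 23.2
Sxy = Σxy − (Σx)(Σy)/n = 1379 − 1306.8 = 72.2
b = Sxy/Sxx = 72.2/23.2 = 3.112069
a = ȳ − b·x̄ = 39.6 − 3.112069·6.6 = 19.060345
Set a + b·x = 41.4: x = (41.4 − 19.060345) / 3.112069 = 7.178393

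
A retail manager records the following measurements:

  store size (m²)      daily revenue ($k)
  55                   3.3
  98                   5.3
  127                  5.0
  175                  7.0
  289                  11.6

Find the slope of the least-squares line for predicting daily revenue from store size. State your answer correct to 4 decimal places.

0.0348

n = 5, Σx = 744, Σy = 32.2, Σxy = 5913.3, Σx² = 142904
Sxx = Σx² − (Σx)²/n = 142904 − 110707.2 = 32196.8
Sxy = Σxy − (Σx)(Σy)/n = 5913.3 − 4791.36 = 1121.94
b = Sxy/Sxx = 1121.94/32196.8 = 0.034846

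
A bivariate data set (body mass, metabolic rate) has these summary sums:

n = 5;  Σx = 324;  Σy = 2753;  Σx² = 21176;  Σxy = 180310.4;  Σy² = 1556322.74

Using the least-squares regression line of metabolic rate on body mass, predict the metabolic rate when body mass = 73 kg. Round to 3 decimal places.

Sxx = Σx² − (Σx)²/n = 21176 − 20995.2 = 180.8
Sxy = Σxy − (Σx)(Σy)/n = 180310.4 − 178394.4 = 1916
b = Sxy/Sxx = 1916/180.8 = 10.597345
a = ȳ − b·x̄ = 550.6 − 10.597345·64.8 = -136.107965
ŷ(73) = a + b·73 = -136.107965 + 10.597345·73 = 637.498230

637.498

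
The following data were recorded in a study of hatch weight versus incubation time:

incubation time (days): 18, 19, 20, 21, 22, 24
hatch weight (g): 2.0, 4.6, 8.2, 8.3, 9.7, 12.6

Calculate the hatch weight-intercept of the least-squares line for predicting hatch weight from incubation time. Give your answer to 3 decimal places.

-27.183

n = 6, Σx = 124, Σy = 45.4, Σxy = 977.5, Σx² = 2586
Sxx = Σx² − (Σx)²/n = 2586 − 2562.666667 = 23.333333
Sxy = Σxy − (Σx)(Σy)/n = 977.5 − 938.266667 = 39.233333
b = Sxy/Sxx = 39.233333/23.333333 = 1.681429
a = ȳ − b·x̄ = 7.566667 − 1.681429·20.666667 = -27.182857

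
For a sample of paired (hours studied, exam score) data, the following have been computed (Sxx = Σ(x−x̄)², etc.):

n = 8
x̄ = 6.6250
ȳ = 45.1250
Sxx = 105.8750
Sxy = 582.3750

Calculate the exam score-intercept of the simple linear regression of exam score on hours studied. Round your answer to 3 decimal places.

8.684

b = Sxy/Sxx = 582.375/105.875 = 5.500590
a = ȳ − b·x̄ = 45.125 − 5.500590·6.625 = 8.683589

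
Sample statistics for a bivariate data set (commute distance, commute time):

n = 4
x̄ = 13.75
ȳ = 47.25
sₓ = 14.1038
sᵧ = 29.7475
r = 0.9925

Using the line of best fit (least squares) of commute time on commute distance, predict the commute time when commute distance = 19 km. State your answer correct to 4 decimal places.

58.2402

b = r · sᵧ/sₓ = 0.9925 · 29.7475/14.1038 = 2.093364
a = ȳ − b·x̄ = 47.25 − 2.093364·13.75 = 18.466239
ŷ(19) = a + b·19 = 18.466239 + 2.093364·19 = 58.240163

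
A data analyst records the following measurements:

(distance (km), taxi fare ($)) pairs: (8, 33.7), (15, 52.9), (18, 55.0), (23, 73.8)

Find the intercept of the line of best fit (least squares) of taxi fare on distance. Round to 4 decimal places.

12.6161

n = 4, Σx = 64, Σy = 215.4, Σxy = 3750.5, Σx² = 1142
Sxx = Σx² − (Σx)²/n = 1142 − 1024 = 118
Sxy = Σxy − (Σx)(Σy)/n = 3750.5 − 3446.4 = 304.1
b = Sxy/Sxx = 304.1/118 = 2.577119
a = ȳ − b·x̄ = 53.85 − 2.577119·16 = 12.616102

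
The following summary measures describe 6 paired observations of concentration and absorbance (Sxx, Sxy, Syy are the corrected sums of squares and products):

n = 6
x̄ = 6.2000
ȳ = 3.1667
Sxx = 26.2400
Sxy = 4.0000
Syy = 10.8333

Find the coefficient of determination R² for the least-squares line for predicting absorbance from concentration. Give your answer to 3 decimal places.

0.056

R² = Sxy²/(Sxx·Syy) = (4)²/(26.24·10.8333) = 0.056285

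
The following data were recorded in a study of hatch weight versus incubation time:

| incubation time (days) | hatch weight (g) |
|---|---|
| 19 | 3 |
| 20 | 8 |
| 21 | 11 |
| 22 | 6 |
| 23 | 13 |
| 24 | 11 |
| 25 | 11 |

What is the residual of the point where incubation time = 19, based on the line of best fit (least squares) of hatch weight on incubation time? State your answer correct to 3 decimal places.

-2.571

n = 7, Σx = 154, Σy = 63, Σxy = 1418, Σx² = 3416
Sxx = Σx² − (Σx)²/n = 3416 − 3388 = 28
Sxy = Σxy − (Σx)(Σy)/n = 1418 − 1386 = 32
b = Sxy/Sxx = 32/28 = 1.142857
a = ȳ − b·x̄ = 9 − 1.142857·22 = -16.142857
ŷ(19) = -16.142857 + 1.142857·19 = 5.571429
residual = y − ŷ = 3 − 5.571429 = -2.571429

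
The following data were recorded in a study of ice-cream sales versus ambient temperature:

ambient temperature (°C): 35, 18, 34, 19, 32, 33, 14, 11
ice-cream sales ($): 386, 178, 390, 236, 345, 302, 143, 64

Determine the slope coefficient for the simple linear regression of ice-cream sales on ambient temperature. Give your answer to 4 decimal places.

11.6599

n = 8, Σx = 196, Σy = 2044, Σxy = 58170, Σx² = 5496
Sxx = Σx² − (Σx)²/n = 5496 − 4802 = 694
Sxy = Σxy − (Σx)(Σy)/n = 58170 − 50078 = 8092
b = Sxy/Sxx = 8092/694 = 11.659942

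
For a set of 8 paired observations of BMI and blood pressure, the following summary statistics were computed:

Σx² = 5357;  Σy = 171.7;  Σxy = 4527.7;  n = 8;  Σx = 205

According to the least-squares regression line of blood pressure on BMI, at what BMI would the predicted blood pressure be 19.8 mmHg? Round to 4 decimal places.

24.2747

Sxx = Σx² − (Σx)²/n = 5357 − 5253.125 = 103.875
Sxy = Σxy − (Σx)(Σy)/n = 4527.7 − 4399.8125 = 127.8875
b = Sxy/Sxx = 127.8875/103.875 = 1.231167
a = ȳ − b·x̄ = 21.4625 − 1.231167·25.625 = -10.086161
Set a + b·x = 19.8: x = (19.8 − (-10.086161)) / 1.231167 = 24.274655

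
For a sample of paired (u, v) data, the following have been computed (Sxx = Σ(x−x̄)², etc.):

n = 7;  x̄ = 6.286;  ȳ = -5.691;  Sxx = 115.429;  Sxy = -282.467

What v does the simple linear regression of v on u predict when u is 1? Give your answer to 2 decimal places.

b = Sxy/Sxx = -282.467/115.429 = -2.447106
a = ȳ − b·x̄ = -5.691 − (-2.447106)·6.286 = 9.691508
ŷ(1) = a + b·1 = 9.691508 + (-2.447106)·1 = 7.244402

7.24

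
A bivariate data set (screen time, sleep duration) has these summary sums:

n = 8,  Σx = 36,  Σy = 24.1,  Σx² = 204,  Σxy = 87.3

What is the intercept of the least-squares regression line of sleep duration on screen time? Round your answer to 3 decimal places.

5.279

Sxx = Σx² − (Σx)²/n = 204 − 162 = 42
Sxy = Σxy − (Σx)(Σy)/n = 87.3 − 108.45 = -21.15
b = Sxy/Sxx = -21.15/42 = -0.503571
a = ȳ − b·x̄ = 3.0125 − (-0.503571)·4.5 = 5.278571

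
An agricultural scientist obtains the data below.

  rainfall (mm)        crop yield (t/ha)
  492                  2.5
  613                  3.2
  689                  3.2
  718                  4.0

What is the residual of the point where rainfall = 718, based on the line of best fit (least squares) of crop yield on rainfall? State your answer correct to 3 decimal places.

n = 4, Σx = 2512, Σy = 12.9, Σxy = 8268.4, Σx² = 1608078
Sxx = Σx² − (Σx)²/n = 1608078 − 1577536 = 30542
Sxy = Σxy − (Σx)(Σy)/n = 8268.4 − 8101.2 = 167.2
b = Sxy/Sxx = 167.2/30542 = 0.005474
a = ȳ − b·x̄ = 3.225 − 0.005474·628 = -0.212941
ŷ(718) = -0.212941 + 0.005474·718 = 3.717699
residual = y − ŷ = 4.0 − 3.717699 = 0.282301

0.282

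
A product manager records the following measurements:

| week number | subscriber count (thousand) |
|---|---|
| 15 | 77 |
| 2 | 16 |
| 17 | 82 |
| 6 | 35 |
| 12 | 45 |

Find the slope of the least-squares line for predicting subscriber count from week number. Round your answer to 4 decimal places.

4.3193

n = 5, Σx = 52, Σy = 255, Σxy = 3331, Σx² = 698
Sxx = Σx² − (Σx)²/n = 698 − 540.8 = 157.2
Sxy = Σxy − (Σx)(Σy)/n = 3331 − 2652 = 679
b = Sxy/Sxx = 679/157.2 = 4.319338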